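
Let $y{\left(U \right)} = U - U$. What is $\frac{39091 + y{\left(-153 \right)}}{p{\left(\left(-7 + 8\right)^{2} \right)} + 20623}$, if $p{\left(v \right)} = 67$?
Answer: $\frac{39091}{20690} \approx 1.8894$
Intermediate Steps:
$y{\left(U \right)} = 0$
$\frac{39091 + y{\left(-153 \right)}}{p{\left(\left(-7 + 8\right)^{2} \right)} + 20623} = \frac{39091 + 0}{67 + 20623} = \frac{39091}{20690}$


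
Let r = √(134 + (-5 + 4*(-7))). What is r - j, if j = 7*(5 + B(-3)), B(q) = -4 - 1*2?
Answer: 7 + √101 ≈ 17.050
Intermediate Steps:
B(q) = -6 (B(q) = -4 - 2 = -6)
r = √101 (r = √(134 + (-5 - 28)) = √(134 - 33) = √101 ≈ 10.050)
j = -7 (j = 7*(5 - 6) = 7*(-1) = -7)
r - j = √101 - 1*(-7) = √101 + 7 = 7 + √101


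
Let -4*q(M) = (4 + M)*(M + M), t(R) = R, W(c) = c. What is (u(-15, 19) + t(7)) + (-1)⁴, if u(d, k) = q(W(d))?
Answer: -149/2 ≈ -74.500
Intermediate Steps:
q(M) = -M*(4 + M)/2 (q(M) = -(4 + M)*(M + M)/4 = -(4 + M)*2*M/4 = -M*(4 + M)/2)
u(d, k) = -d*(4 + d)/2
(u(-15, 19) + t(7)) + (-1)⁴ = (-½*(-15)*(4 - 15) + 7) + (-1)⁴ = (-½*(-15)*(-11) + 7) + 1 = (-165/2 + 7) + 1 = -151/2 + 1 = -149/2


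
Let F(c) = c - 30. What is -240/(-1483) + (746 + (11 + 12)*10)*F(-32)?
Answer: -89739056/1483 ≈ -60512.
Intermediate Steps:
F(c) = -30 + c
-240/(-1483) + (746 + (11 + 12)*10)*F(-32) = -240/(-1483) + (746 + (11 + 12)*10)*(-30 - 32) = -240*(-1/1483) + (746 + 23*10)*(-62) = 240/1483 + (746 + 230)*(-62) = 240/1483 + 976*(-62) = 240/1483 - 60512 = -89739056/1483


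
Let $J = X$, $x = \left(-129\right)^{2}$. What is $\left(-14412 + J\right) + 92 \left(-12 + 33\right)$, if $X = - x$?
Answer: $-29121$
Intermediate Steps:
$x = 16641$
$X = -16641$ ($X = \left(-1\right) 16641 = -16641$)
$J = -16641$
$\left(-14412 + J\right) + 92 \left(-12 + 33\right) = \left(-14412 - 16641\right) + 92 \left(-12 + 33\right) = -31053 + 92 \cdot 21 = -31053 + 1932 = -29121$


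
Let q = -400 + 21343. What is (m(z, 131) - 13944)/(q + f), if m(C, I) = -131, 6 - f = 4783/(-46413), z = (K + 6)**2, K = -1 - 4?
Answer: -130652595/194462144 ≈ -0.67187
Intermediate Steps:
K = -5
z = 1 (z = (-5 + 6)**2 = 1**2 = 1)
f = 283261/46413 (f = 6 - 4783/(-46413) = 6 - 4783*(-1)/46413 = 6 - 1*(-4783/46413) = 6 + 4783/46413 = 283261/46413 ≈ 6.1031)
q = 20943
(m(z, 131) - 13944)/(q + f) = (-131 - 13944)/(20943 + 283261/46413) = -14075/972310720/46413 = -14075*46413/972310720 = -130652595/194462144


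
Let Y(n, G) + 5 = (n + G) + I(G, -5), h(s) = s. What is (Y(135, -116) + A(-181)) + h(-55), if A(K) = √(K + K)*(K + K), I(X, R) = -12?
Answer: -53 - 362*I*√362 ≈ -53.0 - 6887.5*I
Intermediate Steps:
A(K) = 2*√2*K^(3/2) (A(K) = √(2*K)*(2*K) = (√2*√K)*(2*K) = 2*√2*K^(3/2))
Y(n, G) = -17 + G + n (Y(n, G) = -5 + ((n + G) - 12) = -5 + ((G + n) - 12) = -5 + (-12 + G + n) = -17 + G + n)
(Y(135, -116) + A(-181)) + h(-55) = ((-17 - 116 + 135) + 2*√2*(-181)^(3/2)) - 55 = (2 + 2*√2*(-181*I*√181)) - 55 = (2 - 362*I*√362) - 55 = -53 - 362*I*√362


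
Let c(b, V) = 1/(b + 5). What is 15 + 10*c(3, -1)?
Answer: 65/4 ≈ 16.250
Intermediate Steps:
c(b, V) = 1/(5 + b)
15 + 10*c(3, -1) = 15 + 10/(5 + 3) = 15 + 10/8 = 15 + 10*(1/8) = 15 + 5/4 = 65/4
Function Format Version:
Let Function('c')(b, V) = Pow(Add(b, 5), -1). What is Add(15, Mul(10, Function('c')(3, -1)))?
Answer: Rational(65, 4) ≈ 16.250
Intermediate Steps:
Function('c')(b, V) = Pow(Add(5, b), -1)
Add(15, Mul(10, Function('c')(3, -1))) = Add(15, Mul(10, Pow(Add(5, 3), -1))) = Add(15, Mul(10, Pow(8, -1))) = Add(15, Mul(10, Rational(1, 8))) = Add(15, Rational(5, 4)) = Rational(65, 4)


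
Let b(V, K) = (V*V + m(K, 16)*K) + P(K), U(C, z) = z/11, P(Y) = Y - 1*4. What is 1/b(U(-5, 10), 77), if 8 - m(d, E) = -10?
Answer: 121/176639 ≈ 0.00068501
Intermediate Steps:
m(d, E) = 18 (m(d, E) = 8 - 1*(-10) = 8 + 10 = 18)
P(Y) = -4 + Y (P(Y) = Y - 4 = -4 + Y)
U(C, z) = z/11 (U(C, z) = z*(1/11) = z/11)
b(V, K) = -4 + V² + 19*K (b(V, K) = (V*V + 18*K) + (-4 + K) = (V² + 18*K) + (-4 + K) = -4 + V² + 19*K)
1/b(U(-5, 10), 77) = 1/(-4 + ((1/11)*10)² + 19*77) = 1/(-4 + (10/11)² + 1463) = 1/(-4 + 100/121 + 1463) = 1/(176639/121) = 121/176639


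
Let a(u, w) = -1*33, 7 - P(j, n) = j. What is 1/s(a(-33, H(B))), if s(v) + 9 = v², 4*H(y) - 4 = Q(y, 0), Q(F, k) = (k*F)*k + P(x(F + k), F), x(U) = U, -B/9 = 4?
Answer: 1/1080 ≈ 0.00092593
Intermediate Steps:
B = -36 (B = -9*4 = -36)
P(j, n) = 7 - j
Q(F, k) = 7 - F - k + F*k² (Q(F, k) = (k*F)*k + (7 - (F + k)) = (F*k)*k + (7 + (-F - k)) = F*k² + (7 - F - k) = 7 - F - k + F*k²)
H(y) = 11/4 - y/4 (H(y) = 1 + (7 - y - 1*0 + y*0²)/4 = 1 + (7 - y + 0 + y*0)/4 = 1 + (7 - y + 0 + 0)/4 = 1 + (7 - y)/4 = 1 + (7/4 - y/4) = 11/4 - y/4)
a(u, w) = -33
s(v) = -9 + v²
1/s(a(-33, H(B))) = 1/(-9 + (-33)²) = 1/(-9 + 1089) = 1/1080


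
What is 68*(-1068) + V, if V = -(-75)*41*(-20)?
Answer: -134124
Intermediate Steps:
V = -61500 (V = -75*(-41)*(-20) = 3075*(-20) = -61500)
68*(-1068) + V = 68*(-1068) - 61500 = -72624 - 61500 = -134124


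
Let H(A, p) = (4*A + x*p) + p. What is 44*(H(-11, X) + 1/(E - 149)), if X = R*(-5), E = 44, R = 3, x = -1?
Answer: -203324/105 ≈ -1936.4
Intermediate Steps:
X = -15 (X = 3*(-5) = -15)
H(A, p) = 4*A (H(A, p) = (4*A - p) + p = (-p + 4*A) + p = 4*A)
44*(H(-11, X) + 1/(E - 149)) = 44*(4*(-11) + 1/(44 - 149)) = 44*(-44 + 1/(-105)) = 44*(-44 - 1/105) = 44*(-4621/105) = -203324/105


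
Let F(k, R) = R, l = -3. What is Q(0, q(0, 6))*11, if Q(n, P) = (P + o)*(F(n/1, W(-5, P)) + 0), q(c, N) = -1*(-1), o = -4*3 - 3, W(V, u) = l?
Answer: 462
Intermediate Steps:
W(V, u) = -3
o = -15 (o = -12 - 3 = -15)
q(c, N) = 1
Q(n, P) = 45 - 3*P (Q(n, P) = (P - 15)*(-3 + 0) = (-15 + P)*(-3) = 45 - 3*P)
Q(0, q(0, 6))*11 = (45 - 3*1)*11 = (45 - 3)*11 = 42*11 = 462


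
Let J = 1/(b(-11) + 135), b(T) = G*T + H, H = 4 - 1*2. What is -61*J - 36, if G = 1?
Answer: -4597/126 ≈ -36.484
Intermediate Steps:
H = 2 (H = 4 - 2 = 2)
b(T) = 2 + T (b(T) = 1*T + 2 = T + 2 = 2 + T)
J = 1/126 (J = 1/((2 - 11) + 135) = 1/(-9 + 135) = 1/126 ≈ 0.0079365)
-61*J - 36 = -61*1/126 - 36 = -61/126 - 36 = -4597/126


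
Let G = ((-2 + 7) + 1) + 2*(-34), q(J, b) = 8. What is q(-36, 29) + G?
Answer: -54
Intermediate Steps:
G = -62 (G = (5 + 1) - 68 = 6 - 68 = -62)
q(-36, 29) + G = 8 - 62 = -54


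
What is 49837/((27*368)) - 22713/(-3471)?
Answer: 132886865/11495952 ≈ 11.559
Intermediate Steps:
49837/((27*368)) - 22713/(-3471) = 49837/9936 - 22713*(-1/3471) = 49837*(1/9936) + 7571/1157 = 49837/9936 + 7571/1157 = 132886865/11495952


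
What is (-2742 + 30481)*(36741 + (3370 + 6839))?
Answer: 1302346050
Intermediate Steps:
(-2742 + 30481)*(36741 + (3370 + 6839)) = 27739*(36741 + 10209) = 27739*46950 = 1302346050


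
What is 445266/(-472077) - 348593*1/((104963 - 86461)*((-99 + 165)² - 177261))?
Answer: -158253410300311/167801779124430 ≈ -0.94310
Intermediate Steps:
445266/(-472077) - 348593*1/((104963 - 86461)*((-99 + 165)² - 177261)) = 445266*(-1/472077) - 348593*1/(18502*(66² - 177261)) = -49474/52453 - 348593*1/(18502*(4356 - 177261)) = -49474/52453 - 348593/(18502*(-172905)) = -49474/52453 - 348593/(-3199088310) = -49474/52453 - 348593*(-1/3199088310) = -49474/52453 + 348593/3199088310 = -158253410300311/167801779124430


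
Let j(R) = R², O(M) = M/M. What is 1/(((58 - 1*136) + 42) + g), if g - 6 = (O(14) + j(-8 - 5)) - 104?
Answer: 1/36 ≈ 0.027778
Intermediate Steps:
O(M) = 1
g = 72 (g = 6 + ((1 + (-8 - 5)²) - 104) = 6 + ((1 + (-13)²) - 104) = 6 + ((1 + 169) - 104) = 6 + (170 - 104) = 6 + 66 = 72)
1/(((58 - 1*136) + 42) + g) = 1/(((58 - 1*136) + 42) + 72) = 1/(((58 - 136) + 42) + 72) = 1/((-78 + 42) + 72) = 1/(-36 + 72) = 1/36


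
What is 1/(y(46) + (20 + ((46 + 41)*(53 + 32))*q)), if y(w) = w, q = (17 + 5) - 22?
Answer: 1/66 ≈ 0.015152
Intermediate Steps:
q = 0 (q = 22 - 22 = 0)
1/(y(46) + (20 + ((46 + 41)*(53 + 32))*q)) = 1/(46 + (20 + ((46 + 41)*(53 + 32))*0)) = 1/(46 + (20 + (87*85)*0)) = 1/(46 + (20 + 7395*0)) = 1/(46 + (20 + 0)) = 1/(46 + 20) = 1/66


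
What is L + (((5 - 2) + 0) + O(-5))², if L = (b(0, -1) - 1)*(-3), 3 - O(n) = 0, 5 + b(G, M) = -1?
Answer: 57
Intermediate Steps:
b(G, M) = -6 (b(G, M) = -5 - 1 = -6)
O(n) = 3 (O(n) = 3 - 1*0 = 3 + 0 = 3)
L = 21 (L = (-6 - 1)*(-3) = -7*(-3) = 21)
L + (((5 - 2) + 0) + O(-5))² = 21 + (((5 - 2) + 0) + 3)² = 21 + ((3 + 0) + 3)² = 21 + (3 + 3)² = 21 + 6² = 21 + 36 = 57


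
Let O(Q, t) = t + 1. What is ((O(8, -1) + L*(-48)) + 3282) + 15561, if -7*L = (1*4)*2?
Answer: 132285/7 ≈ 18898.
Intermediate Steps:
O(Q, t) = 1 + t
L = -8/7 (L = -1*4*2/7 = -4*2/7 = -1/7*8 = -8/7 ≈ -1.1429)
((O(8, -1) + L*(-48)) + 3282) + 15561 = (((1 - 1) - 8/7*(-48)) + 3282) + 15561 = ((0 + 384/7) + 3282) + 15561 = (384/7 + 3282) + 15561 = 23358/7 + 15561 = 132285/7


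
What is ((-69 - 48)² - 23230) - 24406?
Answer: -33947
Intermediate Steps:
((-69 - 48)² - 23230) - 24406 = ((-117)² - 23230) - 24406 = (13689 - 23230) - 24406 = -9541 - 24406 = -33947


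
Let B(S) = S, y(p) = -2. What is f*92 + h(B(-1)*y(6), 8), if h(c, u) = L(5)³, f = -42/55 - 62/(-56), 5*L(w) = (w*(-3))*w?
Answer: -1287208/385 ≈ -3343.4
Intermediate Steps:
L(w) = -3*w²/5 (L(w) = ((w*(-3))*w)/5 = ((-3*w)*w)/5 = (-3*w²)/5 = -3*w²/5)
f = 529/1540 (f = -42*1/55 - 62*(-1/56) = -42/55 + 31/28 = 529/1540 ≈ 0.34351)
h(c, u) = -3375 (h(c, u) = (-⅗*5²)³ = (-⅗*25)³ = (-15)³ = -3375)
f*92 + h(B(-1)*y(6), 8) = (529/1540)*92 - 3375 = 12167/385 - 3375 = -1287208/385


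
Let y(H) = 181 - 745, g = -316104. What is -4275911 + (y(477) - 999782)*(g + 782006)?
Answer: -466067478003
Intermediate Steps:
y(H) = -564
-4275911 + (y(477) - 999782)*(g + 782006) = -4275911 + (-564 - 999782)*(-316104 + 782006) = -4275911 - 1000346*465902 = -4275911 - 466063202092 = -466067478003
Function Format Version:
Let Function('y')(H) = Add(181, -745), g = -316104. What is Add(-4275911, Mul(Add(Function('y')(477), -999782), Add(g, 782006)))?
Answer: -466067478003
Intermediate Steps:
Function('y')(H) = -564
Add(-4275911, Mul(Add(Function('y')(477), -999782), Add(g, 782006))) = Add(-4275911, Mul(Add(-564, -999782), Add(-316104, 782006))) = Add(-4275911, Mul(-1000346, 465902)) = Add(-4275911, -466063202092) = -466067478003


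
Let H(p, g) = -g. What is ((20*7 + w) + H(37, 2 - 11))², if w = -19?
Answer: 16900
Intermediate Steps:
((20*7 + w) + H(37, 2 - 11))² = ((20*7 - 19) - (2 - 11))² = ((140 - 19) - 1*(-9))² = (121 + 9)² = 130² = 16900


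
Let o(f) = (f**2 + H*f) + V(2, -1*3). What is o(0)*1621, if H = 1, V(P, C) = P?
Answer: 3242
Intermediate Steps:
o(f) = 2 + f + f**2 (o(f) = (f**2 + 1*f) + 2 = (f**2 + f) + 2 = (f + f**2) + 2 = 2 + f + f**2)
o(0)*1621 = (2 + 0 + 0**2)*1621 = (2 + 0 + 0)*1621 = 2*1621 = 3242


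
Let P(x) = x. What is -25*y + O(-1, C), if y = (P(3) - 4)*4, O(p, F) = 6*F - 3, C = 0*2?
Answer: 97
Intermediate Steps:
C = 0
O(p, F) = -3 + 6*F
y = -4 (y = (3 - 4)*4 = -1*4 = -4)
-25*y + O(-1, C) = -25*(-4) + (-3 + 6*0) = 100 + (-3 + 0) = 100 - 3 = 97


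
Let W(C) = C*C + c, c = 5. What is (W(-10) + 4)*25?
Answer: 2725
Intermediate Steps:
W(C) = 5 + C² (W(C) = C*C + 5 = C² + 5 = 5 + C²)
(W(-10) + 4)*25 = ((5 + (-10)²) + 4)*25 = ((5 + 100) + 4)*25 = (105 + 4)*25 = 109*25 = 2725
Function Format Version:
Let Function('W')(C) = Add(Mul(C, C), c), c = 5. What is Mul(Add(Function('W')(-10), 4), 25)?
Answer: 2725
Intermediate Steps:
Function('W')(C) = Add(5, Pow(C, 2)) (Function('W')(C) = Add(Mul(C, C), 5) = Add(Pow(C, 2), 5) = Add(5, Pow(C, 2)))
Mul(Add(Function('W')(-10), 4), 25) = Mul(Add(Add(5, Pow(-10, 2)), 4), 25) = Mul(Add(Add(5, 100), 4), 25) = Mul(Add(105, 4), 25) = Mul(109, 25) = 2725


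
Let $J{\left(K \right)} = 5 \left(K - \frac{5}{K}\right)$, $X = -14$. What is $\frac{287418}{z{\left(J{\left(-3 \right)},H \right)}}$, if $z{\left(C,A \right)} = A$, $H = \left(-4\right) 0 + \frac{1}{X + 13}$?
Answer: $-287418$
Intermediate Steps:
$J{\left(K \right)} = - \frac{25}{K} + 5 K$
$H = -1$ ($H = \left(-4\right) 0 + \frac{1}{-14 + 13} = 0 + \frac{1}{-1} = 0 - 1 = -1$)
$\frac{287418}{z{\left(J{\left(-3 \right)},H \right)}} = \frac{287418}{-1} = 287418 \left(-1\right) = -287418$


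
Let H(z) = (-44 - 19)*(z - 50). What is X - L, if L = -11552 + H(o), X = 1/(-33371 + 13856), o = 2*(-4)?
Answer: 154129469/19515 ≈ 7898.0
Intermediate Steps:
o = -8
H(z) = 3150 - 63*z (H(z) = -63*(-50 + z) = 3150 - 63*z)
X = -1/19515 (X = 1/(-19515) = -1/19515 ≈ -5.1243e-5)
L = -7898 (L = -11552 + (3150 - 63*(-8)) = -11552 + (3150 + 504) = -11552 + 3654 = -7898)
X - L = -1/19515 - 1*(-7898) = -1/19515 + 7898 = 154129469/19515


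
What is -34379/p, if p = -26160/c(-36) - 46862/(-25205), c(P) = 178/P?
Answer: -77120519855/11872701118 ≈ -6.4956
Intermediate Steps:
p = 11872701118/2243245 (p = -26160/(178/(-36)) - 46862/(-25205) = -26160/(178*(-1/36)) - 46862*(-1/25205) = -26160/(-89/18) + 46862/25205 = -26160*(-18/89) + 46862/25205 = 470880/89 + 46862/25205 = 11872701118/2243245 ≈ 5292.6)
-34379/p = -34379/11872701118/2243245 = -34379*2243245/11872701118 = -77120519855/11872701118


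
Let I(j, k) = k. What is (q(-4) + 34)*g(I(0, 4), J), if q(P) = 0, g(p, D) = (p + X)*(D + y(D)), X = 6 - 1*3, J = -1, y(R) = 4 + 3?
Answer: 1428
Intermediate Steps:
y(R) = 7
X = 3 (X = 6 - 3 = 3)
g(p, D) = (3 + p)*(7 + D) (g(p, D) = (p + 3)*(D + 7) = (3 + p)*(7 + D))
(q(-4) + 34)*g(I(0, 4), J) = (0 + 34)*(21 + 3*(-1) + 7*4 - 1*4) = 34*(21 - 3 + 28 - 4) = 34*42 = 1428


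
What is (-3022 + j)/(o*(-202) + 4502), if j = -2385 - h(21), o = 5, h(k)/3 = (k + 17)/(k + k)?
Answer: -9467/6111 ≈ -1.5492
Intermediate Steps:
h(k) = 3*(17 + k)/(2*k) (h(k) = 3*((k + 17)/(k + k)) = 3*((17 + k)/((2*k))) = 3*((17 + k)*(1/(2*k))) = 3*((17 + k)/(2*k)) = 3*(17 + k)/(2*k))
j = -16714/7 (j = -2385 - 3*(17 + 21)/(2*21) = -2385 - 3*38/(2*21) = -2385 - 1*19/7 = -2385 - 19/7 = -16714/7 ≈ -2387.7)
(-3022 + j)/(o*(-202) + 4502) = (-3022 - 16714/7)/(5*(-202) + 4502) = -37868/(7*(-1010 + 4502)) = -37868/7/3492 = -37868/7*1/3492 = -9467/6111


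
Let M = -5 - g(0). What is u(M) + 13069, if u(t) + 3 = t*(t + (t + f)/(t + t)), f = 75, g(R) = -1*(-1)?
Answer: 26273/2 ≈ 13137.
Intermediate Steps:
g(R) = 1
M = -6 (M = -5 - 1*1 = -5 - 1 = -6)
u(t) = -3 + t*(t + (75 + t)/(2*t)) (u(t) = -3 + t*(t + (t + 75)/(t + t)) = -3 + t*(t + (75 + t)/((2*t))) = -3 + t*(t + (75 + t)*(1/(2*t))) = -3 + t*(t + (75 + t)/(2*t)))
u(M) + 13069 = (69/2 + (-6)**2 + (1/2)*(-6)) + 13069 = (69/2 + 36 - 3) + 13069 = 135/2 + 13069 = 26273/2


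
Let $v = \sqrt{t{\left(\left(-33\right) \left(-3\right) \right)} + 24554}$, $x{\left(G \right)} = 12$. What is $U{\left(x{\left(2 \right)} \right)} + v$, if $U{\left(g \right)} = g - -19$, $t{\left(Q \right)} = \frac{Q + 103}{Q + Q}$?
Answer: $31 + \frac{\sqrt{26740417}}{33} \approx 187.7$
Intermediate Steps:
$t{\left(Q \right)} = \frac{103 + Q}{2 Q}$
$U{\left(g \right)} = 19 + g$ ($U{\left(g \right)} = g + 19 = 19 + g$)
$v = \frac{\sqrt{26740417}}{33}$ ($v = \sqrt{\frac{103 - -99}{2 \left(\left(-33\right) \left(-3\right)\right)} + 24554} = \sqrt{\frac{103 + 99}{2 \cdot 99} + 24554} = \sqrt{\frac{1}{2} \cdot \frac{1}{99} \cdot 202 + 24554} = \sqrt{\frac{101}{99} + 24554} = \sqrt{\frac{2430947}{99}} = \frac{\sqrt{26740417}}{33} \approx 156.7$)
$U{\left(x{\left(2 \right)} \right)} + v = \left(19 + 12\right) + \frac{\sqrt{26740417}}{33} = 31 + \frac{\sqrt{26740417}}{33}$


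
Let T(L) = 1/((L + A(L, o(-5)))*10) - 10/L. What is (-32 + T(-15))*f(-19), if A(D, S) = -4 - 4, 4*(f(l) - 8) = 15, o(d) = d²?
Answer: -1016281/2760 ≈ -368.22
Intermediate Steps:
f(l) = 47/4 (f(l) = 8 + (¼)*15 = 8 + 15/4 = 47/4)
A(D, S) = -8
T(L) = -10/L + 1/(10*(-8 + L)) (T(L) = 1/((L - 8)*10) - 10/L = (⅒)/(-8 + L) - 10/L = 1/(10*(-8 + L)) - 10/L = -10/L + 1/(10*(-8 + L)))
(-32 + T(-15))*f(-19) = (-32 + (⅒)*(800 - 99*(-15))/(-15*(-8 - 15)))*(47/4) = (-32 + (⅒)*(-1/15)*(800 + 1485)/(-23))*(47/4) = (-32 + (⅒)*(-1/15)*(-1/23)*2285)*(47/4) = (-32 + 457/690)*(47/4) = -21623/690*47/4 = -1016281/2760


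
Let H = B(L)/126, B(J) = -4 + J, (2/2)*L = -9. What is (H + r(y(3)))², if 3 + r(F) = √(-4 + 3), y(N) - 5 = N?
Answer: 137005/15876 - 391*I/63 ≈ 8.6297 - 6.2064*I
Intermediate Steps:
y(N) = 5 + N
L = -9
H = -13/126 (H = (-4 - 9)/126 = -13*1/126 = -13/126 ≈ -0.10317)
r(F) = -3 + I (r(F) = -3 + √(-4 + 3) = -3 + √(-1) = -3 + I)
(H + r(y(3)))² = (-13/126 + (-3 + I))² = (-391/126 + I)²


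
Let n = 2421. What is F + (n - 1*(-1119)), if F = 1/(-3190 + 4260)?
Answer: 3787801/1070 ≈ 3540.0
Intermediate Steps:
F = 1/1070 ≈ 0.00093458
F + (n - 1*(-1119)) = 1/1070 + (2421 - 1*(-1119)) = 1/1070 + (2421 + 1119) = 1/1070 + 3540 = 3787801/1070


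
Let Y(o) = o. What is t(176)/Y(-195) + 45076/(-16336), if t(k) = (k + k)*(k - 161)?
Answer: -1584065/53092 ≈ -29.836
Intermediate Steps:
t(k) = 2*k*(-161 + k) (t(k) = (2*k)*(-161 + k) = 2*k*(-161 + k))
t(176)/Y(-195) + 45076/(-16336) = (2*176*(-161 + 176))/(-195) + 45076/(-16336) = (2*176*15)*(-1/195) + 45076*(-1/16336) = 5280*(-1/195) - 11269/4084 = -352/13 - 11269/4084 = -1584065/53092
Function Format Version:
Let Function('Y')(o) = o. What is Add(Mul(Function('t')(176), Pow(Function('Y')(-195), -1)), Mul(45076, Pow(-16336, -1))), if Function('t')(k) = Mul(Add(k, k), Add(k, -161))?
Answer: Rational(-1584065, 53092) ≈ -29.836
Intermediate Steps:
Function('t')(k) = Mul(2, k, Add(-161, k)) (Function('t')(k) = Mul(Mul(2, k), Add(-161, k)) = Mul(2, k, Add(-161, k)))
Add(Mul(Function('t')(176), Pow(Function('Y')(-195), -1)), Mul(45076, Pow(-16336, -1))) = Add(Mul(Mul(2, 176, Add(-161, 176)), Pow(-195, -1)), Mul(45076, Pow(-16336, -1))) = Add(Mul(Mul(2, 176, 15), Rational(-1, 195)), Mul(45076, Rational(-1, 16336))) = Add(Mul(5280, Rational(-1, 195)), Rational(-11269, 4084)) = Add(Rational(-352, 13), Rational(-11269, 4084)) = Rational(-1584065, 53092)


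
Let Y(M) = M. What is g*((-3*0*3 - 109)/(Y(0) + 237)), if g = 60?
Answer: -2180/79 ≈ -27.595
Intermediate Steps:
g*((-3*0*3 - 109)/(Y(0) + 237)) = 60*((-3*0*3 - 109)/(0 + 237)) = 60*((0*3 - 109)/237) = 60*((0 - 109)*(1/237)) = 60*(-109*1/237) = 60*(-109/237) = -2180/79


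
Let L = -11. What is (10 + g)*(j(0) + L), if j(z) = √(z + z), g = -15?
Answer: 55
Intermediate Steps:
j(z) = √2*√z (j(z) = √(2*z) = √2*√z)
(10 + g)*(j(0) + L) = (10 - 15)*(√2*√0 - 11) = -5*(√2*0 - 11) = -5*(0 - 11) = -5*(-11) = 55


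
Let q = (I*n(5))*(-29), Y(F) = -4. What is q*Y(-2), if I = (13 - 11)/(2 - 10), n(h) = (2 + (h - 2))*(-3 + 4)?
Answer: -145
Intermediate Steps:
n(h) = h (n(h) = (2 + (-2 + h))*1 = h*1 = h)
I = -¼ (I = 2/(-8) = 2*(-⅛) = -¼ ≈ -0.25000)
q = 145/4 (q = -¼*5*(-29) = -5/4*(-29) = 145/4 ≈ 36.250)
q*Y(-2) = (145/4)*(-4) = -145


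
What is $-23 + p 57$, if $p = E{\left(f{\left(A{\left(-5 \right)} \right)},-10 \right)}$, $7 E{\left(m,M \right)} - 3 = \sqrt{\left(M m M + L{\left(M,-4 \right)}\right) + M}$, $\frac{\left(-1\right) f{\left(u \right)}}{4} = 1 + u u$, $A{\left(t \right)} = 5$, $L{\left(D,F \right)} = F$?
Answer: $\frac{10}{7} + \frac{57 i \sqrt{10414}}{7} \approx 1.4286 + 830.97 i$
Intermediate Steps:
$f{\left(u \right)} = -4 - 4 u^{2}$ ($f{\left(u \right)} = - 4 \left(1 + u u\right) = - 4 \left(1 + u^{2}\right) = -4 - 4 u^{2}$)
$E{\left(m,M \right)} = \frac{3}{7} + \frac{\sqrt{-4 + M + m M^{2}}}{7}$ ($E{\left(m,M \right)} = \frac{3}{7} + \frac{\sqrt{\left(M m M - 4\right) + M}}{7} = \frac{3}{7} + \frac{\sqrt{\left(m M^{2} - 4\right) + M}}{7} = \frac{3}{7} + \frac{\sqrt{\left(-4 + m M^{2}\right) + M}}{7} = \frac{3}{7} + \frac{\sqrt{-4 + M + m M^{2}}}{7}$)
$p = \frac{3}{7} + \frac{i \sqrt{10414}}{7}$ ($p = \frac{3}{7} + \frac{\sqrt{-4 - 10 + \left(-4 - 4 \cdot 5^{2}\right) \left(-10\right)^{2}}}{7} = \frac{3}{7} + \frac{\sqrt{-4 - 10 + \left(-4 - 100\right) 100}}{7} = \frac{3}{7} + \frac{\sqrt{-4 - 10 - 10400}}{7} = \frac{3}{7} + \frac{\sqrt{-10414}}{7} = \frac{3}{7} + \frac{i \sqrt{10414}}{7} \approx 0.42857 + 14.578 i$)
$-23 + p 57 = -23 + \left(\frac{3}{7} + \frac{i \sqrt{10414}}{7}\right) 57 = -23 + \left(\frac{171}{7} + \frac{57 i \sqrt{10414}}{7}\right) = \frac{10}{7} + \frac{57 i \sqrt{10414}}{7}$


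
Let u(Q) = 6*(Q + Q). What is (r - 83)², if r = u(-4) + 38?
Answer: 8649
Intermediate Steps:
u(Q) = 12*Q (u(Q) = 6*(2*Q) = 12*Q)
r = -10 (r = 12*(-4) + 38 = -48 + 38 = -10)
(r - 83)² = (-10 - 83)² = (-93)² = 8649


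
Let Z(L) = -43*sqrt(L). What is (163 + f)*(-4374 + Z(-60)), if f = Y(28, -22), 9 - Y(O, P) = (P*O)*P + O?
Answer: 58646592 + 1153088*I*sqrt(15) ≈ 5.8647e+7 + 4.4659e+6*I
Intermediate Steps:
Y(O, P) = 9 - O - O*P**2 (Y(O, P) = 9 - ((P*O)*P + O) = 9 - ((O*P)*P + O) = 9 - (O*P**2 + O) = 9 - (O + O*P**2) = 9 + (-O - O*P**2) = 9 - O - O*P**2)
f = -13571 (f = 9 - 1*28 - 1*28*(-22)**2 = 9 - 28 - 1*28*484 = 9 - 28 - 13552 = -13571)
(163 + f)*(-4374 + Z(-60)) = (163 - 13571)*(-4374 - 86*I*sqrt(15)) = -13408*(-4374 - 86*I*sqrt(15)) = 58646592 + 1153088*I*sqrt(15)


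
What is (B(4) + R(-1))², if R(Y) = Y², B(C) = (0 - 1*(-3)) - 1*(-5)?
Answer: 81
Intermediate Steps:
B(C) = 8 (B(C) = (0 + 3) + 5 = 3 + 5 = 8)
(B(4) + R(-1))² = (8 + (-1)²)² = (8 + 1)² = 9² = 81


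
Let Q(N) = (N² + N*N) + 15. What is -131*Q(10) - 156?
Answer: -28321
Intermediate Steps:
Q(N) = 15 + 2*N² (Q(N) = (N² + N²) + 15 = 2*N² + 15 = 15 + 2*N²)
-131*Q(10) - 156 = -131*(15 + 2*10²) - 156 = -131*(15 + 2*100) - 156 = -131*(15 + 200) - 156 = -131*215 - 156 = -28165 - 156 = -28321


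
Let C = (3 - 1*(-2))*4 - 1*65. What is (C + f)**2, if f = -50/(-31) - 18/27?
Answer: 16785409/8649 ≈ 1940.7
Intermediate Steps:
f = 88/93 (f = -50*(-1/31) - 18*1/27 = 50/31 - 2/3 = 88/93 ≈ 0.94624)
C = -45 (C = (3 + 2)*4 - 65 = 5*4 - 65 = 20 - 65 = -45)
(C + f)**2 = (-45 + 88/93)**2 = (-4097/93)**2 = 16785409/8649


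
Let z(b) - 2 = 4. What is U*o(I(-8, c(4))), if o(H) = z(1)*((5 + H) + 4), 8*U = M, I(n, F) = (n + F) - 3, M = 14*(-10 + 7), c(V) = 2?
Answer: 0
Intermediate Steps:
z(b) = 6 (z(b) = 2 + 4 = 6)
M = -42 (M = 14*(-3) = -42)
I(n, F) = -3 + F + n (I(n, F) = (F + n) - 3 = -3 + F + n)
U = -21/4 (U = (⅛)*(-42) = -21/4 ≈ -5.2500)
o(H) = 54 + 6*H (o(H) = 6*((5 + H) + 4) = 6*(9 + H) = 54 + 6*H)
U*o(I(-8, c(4))) = -21*(54 + 6*(-3 + 2 - 8))/4 = -21*(54 + 6*(-9))/4 = -21*(54 - 54)/4 = -21/4*0 = 0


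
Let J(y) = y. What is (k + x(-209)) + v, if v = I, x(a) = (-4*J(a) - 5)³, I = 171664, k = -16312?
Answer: 574011543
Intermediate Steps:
x(a) = (-5 - 4*a)³ (x(a) = (-4*a - 5)³ = (-5 - 4*a)³)
v = 171664
(k + x(-209)) + v = (-16312 - (5 + 4*(-209))³) + 171664 = (-16312 - (5 - 836)³) + 171664 = (-16312 - 1*(-831)³) + 171664 = (-16312 - 1*(-573856191)) + 171664 = (-16312 + 573856191) + 171664 = 573839879 + 171664 = 574011543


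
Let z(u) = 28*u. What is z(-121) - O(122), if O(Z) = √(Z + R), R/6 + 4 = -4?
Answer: -3388 - √74 ≈ -3396.6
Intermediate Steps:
R = -48 (R = -24 + 6*(-4) = -24 - 24 = -48)
O(Z) = √(-48 + Z) (O(Z) = √(Z - 48) = √(-48 + Z))
z(-121) - O(122) = 28*(-121) - √(-48 + 122) = -3388 - √74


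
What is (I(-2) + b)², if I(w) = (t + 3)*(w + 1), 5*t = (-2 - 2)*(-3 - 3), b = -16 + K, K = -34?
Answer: 83521/25 ≈ 3340.8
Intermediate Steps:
b = -50 (b = -16 - 34 = -50)
t = 24/5 (t = ((-2 - 2)*(-3 - 3))/5 = (-4*(-6))/5 = (⅕)*24 = 24/5 ≈ 4.8000)
I(w) = 39/5 + 39*w/5 (I(w) = (24/5 + 3)*(w + 1) = 39*(1 + w)/5 = 39/5 + 39*w/5)
(I(-2) + b)² = ((39/5 + (39/5)*(-2)) - 50)² = ((39/5 - 78/5) - 50)² = (-39/5 - 50)² = (-289/5)² = 83521/25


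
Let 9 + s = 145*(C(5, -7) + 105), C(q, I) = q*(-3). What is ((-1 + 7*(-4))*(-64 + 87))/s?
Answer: -29/567 ≈ -0.051146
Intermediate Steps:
C(q, I) = -3*q
s = 13041 (s = -9 + 145*(-3*5 + 105) = -9 + 145*(-15 + 105) = -9 + 145*90 = -9 + 13050 = 13041)
((-1 + 7*(-4))*(-64 + 87))/s = ((-1 + 7*(-4))*(-64 + 87))/13041 = ((-1 - 28)*23)*(1/13041) = -29*23*(1/13041) = -667*1/13041 = -29/567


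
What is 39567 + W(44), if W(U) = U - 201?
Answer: 39410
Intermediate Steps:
W(U) = -201 + U
39567 + W(44) = 39567 + (-201 + 44) = 39567 - 157 = 39410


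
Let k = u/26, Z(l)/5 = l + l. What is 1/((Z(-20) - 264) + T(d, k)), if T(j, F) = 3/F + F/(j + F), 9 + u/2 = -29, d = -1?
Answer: -1938/899777 ≈ -0.0021539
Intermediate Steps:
u = -76 (u = -18 + 2*(-29) = -18 - 58 = -76)
Z(l) = 10*l (Z(l) = 5*(l + l) = 5*(2*l) = 10*l)
k = -38/13 (k = -76/26 = -76*1/26 = -38/13 ≈ -2.9231)
T(j, F) = 3/F + F/(F + j)
1/((Z(-20) - 264) + T(d, k)) = 1/((10*(-20) - 264) + ((-38/13)**2 + 3*(-38/13) + 3*(-1))/((-38/13)*(-38/13 - 1))) = 1/((-200 - 264) - 13*(1444/169 - 114/13 - 3)/(38*(-51/13))) = 1/(-464 - 13/38*(-13/51)*(-545/169)) = 1/(-464 - 545/1938) = 1/(-899777/1938) = -1938/899777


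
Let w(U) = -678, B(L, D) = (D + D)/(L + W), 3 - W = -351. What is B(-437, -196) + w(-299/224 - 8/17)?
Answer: -55882/83 ≈ -673.28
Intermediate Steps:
W = 354 (W = 3 - 1*(-351) = 3 + 351 = 354)
B(L, D) = 2*D/(354 + L) (B(L, D) = (D + D)/(L + 354) = (2*D)/(354 + L) = 2*D/(354 + L))
B(-437, -196) + w(-299/224 - 8/17) = 2*(-196)/(354 - 437) - 678 = 2*(-196)/(-83) - 678 = 2*(-196)*(-1/83) - 678 = 392/83 - 678 = -55882/83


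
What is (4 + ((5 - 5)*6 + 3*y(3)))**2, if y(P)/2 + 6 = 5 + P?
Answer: 256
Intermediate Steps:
y(P) = -2 + 2*P (y(P) = -12 + 2*(5 + P) = -12 + (10 + 2*P) = -2 + 2*P)
(4 + ((5 - 5)*6 + 3*y(3)))**2 = (4 + ((5 - 5)*6 + 3*(-2 + 2*3)))**2 = (4 + (0*6 + 3*(-2 + 6)))**2 = (4 + (0 + 3*4))**2 = (4 + (0 + 12))**2 = (4 + 12)**2 = 16**2 = 256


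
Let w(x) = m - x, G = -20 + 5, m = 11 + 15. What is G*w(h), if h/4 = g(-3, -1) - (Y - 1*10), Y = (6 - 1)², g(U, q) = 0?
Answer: -1290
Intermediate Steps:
Y = 25 (Y = 5² = 25)
h = -60 (h = 4*(0 - (25 - 1*10)) = 4*(0 - (25 - 10)) = 4*(0 - 1*15) = 4*(0 - 15) = 4*(-15) = -60)
m = 26
G = -15
w(x) = 26 - x
G*w(h) = -15*(26 - 1*(-60)) = -15*(26 + 60) = -15*86 = -1290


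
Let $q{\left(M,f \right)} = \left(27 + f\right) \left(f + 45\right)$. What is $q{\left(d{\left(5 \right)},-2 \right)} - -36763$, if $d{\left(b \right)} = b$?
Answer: $37838$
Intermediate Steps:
$q{\left(M,f \right)} = \left(27 + f\right) \left(45 + f\right)$
$q{\left(d{\left(5 \right)},-2 \right)} - -36763 = \left(1215 + \left(-2\right)^{2} + 72 \left(-2\right)\right) - -36763 = \left(1215 + 4 - 144\right) + 36763 = 1075 + 36763 = 37838$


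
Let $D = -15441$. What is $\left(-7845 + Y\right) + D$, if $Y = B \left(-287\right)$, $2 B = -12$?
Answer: $-21564$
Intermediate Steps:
$B = -6$ ($B = \frac{1}{2} \left(-12\right) = -6$)
$Y = 1722$ ($Y = \left(-6\right) \left(-287\right) = 1722$)
$\left(-7845 + Y\right) + D = \left(-7845 + 1722\right) - 15441 = -6123 - 15441 = -21564$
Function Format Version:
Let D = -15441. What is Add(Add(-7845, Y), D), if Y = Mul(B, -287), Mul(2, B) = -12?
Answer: -21564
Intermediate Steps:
B = -6 (B = Mul(Rational(1, 2), -12) = -6)
Y = 1722 (Y = Mul(-6, -287) = 1722)
Add(Add(-7845, Y), D) = Add(Add(-7845, 1722), -15441) = Add(-6123, -15441) = -21564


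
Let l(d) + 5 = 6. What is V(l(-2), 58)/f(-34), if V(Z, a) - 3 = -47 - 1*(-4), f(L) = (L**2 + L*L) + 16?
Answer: -5/291 ≈ -0.017182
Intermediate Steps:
f(L) = 16 + 2*L**2 (f(L) = (L**2 + L**2) + 16 = 2*L**2 + 16 = 16 + 2*L**2)
l(d) = 1 (l(d) = -5 + 6 = 1)
V(Z, a) = -40 (V(Z, a) = 3 + (-47 - 1*(-4)) = 3 + (-47 + 4) = 3 - 43 = -40)
V(l(-2), 58)/f(-34) = -40/(16 + 2*(-34)**2) = -40/(16 + 2*1156) = -40/(16 + 2312) = -40/2328 = -40*1/2328 = -5/291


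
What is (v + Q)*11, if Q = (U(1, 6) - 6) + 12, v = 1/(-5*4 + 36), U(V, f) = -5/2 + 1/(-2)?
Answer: 539/16 ≈ 33.688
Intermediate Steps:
U(V, f) = -3 (U(V, f) = -5*½ + 1*(-½) = -5/2 - ½ = -3)
v = 1/16 (v = 1/(-20 + 36) = 1/16 ≈ 0.062500)
Q = 3 (Q = (-3 - 6) + 12 = -9 + 12 = 3)
(v + Q)*11 = (1/16 + 3)*11 = (49/16)*11 = 539/16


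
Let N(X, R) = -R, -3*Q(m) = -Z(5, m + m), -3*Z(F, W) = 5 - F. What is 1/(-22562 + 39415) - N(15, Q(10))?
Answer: 1/16853 ≈ 5.9337e-5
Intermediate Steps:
Z(F, W) = -5/3 + F/3 (Z(F, W) = -(5 - F)/3 = -5/3 + F/3)
Q(m) = 0 (Q(m) = -(-1)*(-5/3 + (⅓)*5)/3 = -(-1)*(-5/3 + 5/3)/3 = -(-1)*0/3 = -⅓*0 = 0)
1/(-22562 + 39415) - N(15, Q(10)) = 1/(-22562 + 39415) - (-1)*0 = 1/16853 - 1*0 = 1/16853 + 0 = 1/16853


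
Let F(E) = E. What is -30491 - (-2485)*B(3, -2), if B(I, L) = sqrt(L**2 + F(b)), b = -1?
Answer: -30491 + 2485*sqrt(3) ≈ -26187.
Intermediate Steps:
B(I, L) = sqrt(-1 + L**2) (B(I, L) = sqrt(L**2 - 1) = sqrt(-1 + L**2))
-30491 - (-2485)*B(3, -2) = -30491 - (-2485)*sqrt(-1 + (-2)**2) = -30491 - (-2485)*sqrt(-1 + 4) = -30491 - (-2485)*sqrt(3) = -30491 + 2485*sqrt(3)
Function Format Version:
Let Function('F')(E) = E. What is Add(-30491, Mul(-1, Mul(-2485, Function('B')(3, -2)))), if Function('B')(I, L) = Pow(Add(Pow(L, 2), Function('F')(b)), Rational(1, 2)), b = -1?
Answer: Add(-30491, Mul(2485, Pow(3, Rational(1, 2)))) ≈ -26187.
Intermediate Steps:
Function('B')(I, L) = Pow(Add(-1, Pow(L, 2)), Rational(1, 2)) (Function('B')(I, L) = Pow(Add(Pow(L, 2), -1), Rational(1, 2)) = Pow(Add(-1, Pow(L, 2)), Rational(1, 2)))
Add(-30491, Mul(-1, Mul(-2485, Function('B')(3, -2)))) = Add(-30491, Mul(-1, Mul(-2485, Pow(Add(-1, Pow(-2, 2)), Rational(1, 2))))) = Add(-30491, Mul(-1, Mul(-2485, Pow(Add(-1, 4), Rational(1, 2))))) = Add(-30491, Mul(-1, Mul(-2485, Pow(3, Rational(1, 2))))) = Add(-30491, Mul(2485, Pow(3, Rational(1, 2))))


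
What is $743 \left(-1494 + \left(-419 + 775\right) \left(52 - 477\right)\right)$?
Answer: $-113525942$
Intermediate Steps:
$743 \left(-1494 + \left(-419 + 775\right) \left(52 - 477\right)\right) = 743 \left(-1494 + 356 \left(52 - 477\right)\right) = 743 \left(-1494 + 356 \left(-425\right)\right) = 743 \left(-1494 - 151300\right) = 743 \left(-152794\right) = -113525942$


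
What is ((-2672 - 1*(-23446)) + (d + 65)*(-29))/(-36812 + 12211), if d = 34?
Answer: -17903/24601 ≈ -0.72773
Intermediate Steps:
((-2672 - 1*(-23446)) + (d + 65)*(-29))/(-36812 + 12211) = ((-2672 - 1*(-23446)) + (34 + 65)*(-29))/(-36812 + 12211) = ((-2672 + 23446) + 99*(-29))/(-24601) = (20774 - 2871)*(-1/24601) = 17903*(-1/24601) = -17903/24601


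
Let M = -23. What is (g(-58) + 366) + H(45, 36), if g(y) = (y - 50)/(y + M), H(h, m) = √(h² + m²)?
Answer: 1102/3 + 9*√41 ≈ 424.96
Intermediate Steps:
g(y) = (-50 + y)/(-23 + y) (g(y) = (y - 50)/(y - 23) = (-50 + y)/(-23 + y))
(g(-58) + 366) + H(45, 36) = ((-50 - 58)/(-23 - 58) + 366) + √(45² + 36²) = (-108/(-81) + 366) + √(2025 + 1296) = (-1/81*(-108) + 366) + √3321 = (4/3 + 366) + 9*√41 = 1102/3 + 9*√41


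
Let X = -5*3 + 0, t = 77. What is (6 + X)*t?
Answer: -693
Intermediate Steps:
X = -15 (X = -15 + 0 = -15)
(6 + X)*t = (6 - 15)*77 = -9*77 = -693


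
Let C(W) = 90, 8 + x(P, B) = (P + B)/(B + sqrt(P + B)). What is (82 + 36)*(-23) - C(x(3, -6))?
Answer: -2804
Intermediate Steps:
x(P, B) = -8 + (B + P)/(B + sqrt(B + P)) (x(P, B) = -8 + (P + B)/(B + sqrt(P + B)) = -8 + (B + P)/(B + sqrt(B + P)))
(82 + 36)*(-23) - C(x(3, -6)) = (82 + 36)*(-23) - 1*90 = 118*(-23) - 90 = -2714 - 90 = -2804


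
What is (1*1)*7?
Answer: 7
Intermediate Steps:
(1*1)*7 = 1*7 = 7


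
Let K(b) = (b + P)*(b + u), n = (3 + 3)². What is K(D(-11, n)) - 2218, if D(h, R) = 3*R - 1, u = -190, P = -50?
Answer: -6949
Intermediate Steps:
n = 36 (n = 6² = 36)
D(h, R) = -1 + 3*R
K(b) = (-190 + b)*(-50 + b) (K(b) = (b - 50)*(b - 190) = (-50 + b)*(-190 + b) = (-190 + b)*(-50 + b))
K(D(-11, n)) - 2218 = (9500 + (-1 + 3*36)² - 240*(-1 + 3*36)) - 2218 = (9500 + (-1 + 108)² - 240*(-1 + 108)) - 2218 = (9500 + 107² - 240*107) - 2218 = (9500 + 11449 - 25680) - 2218 = -4731 - 2218 = -6949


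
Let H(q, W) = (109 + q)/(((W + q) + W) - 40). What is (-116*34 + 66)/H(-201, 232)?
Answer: 432397/46 ≈ 9399.9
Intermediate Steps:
H(q, W) = (109 + q)/(-40 + q + 2*W) (H(q, W) = (109 + q)/((q + 2*W) - 40) = (109 + q)/(-40 + q + 2*W))
(-116*34 + 66)/H(-201, 232) = (-116*34 + 66)/(((109 - 201)/(-40 - 201 + 2*232))) = (-3944 + 66)/((-92/(-40 - 201 + 464))) = -3878/(-92/223) = -3878*(-223/92) = 432397/46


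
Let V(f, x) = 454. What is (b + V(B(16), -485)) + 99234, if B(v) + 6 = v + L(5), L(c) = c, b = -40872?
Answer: 58816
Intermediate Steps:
B(v) = -1 + v (B(v) = -6 + (v + 5) = -6 + (5 + v) = -1 + v)
(b + V(B(16), -485)) + 99234 = (-40872 + 454) + 99234 = -40418 + 99234 = 58816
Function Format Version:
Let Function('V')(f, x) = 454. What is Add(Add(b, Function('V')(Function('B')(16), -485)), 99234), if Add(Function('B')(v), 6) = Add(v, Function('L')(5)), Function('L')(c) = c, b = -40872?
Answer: 58816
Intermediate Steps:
Function('B')(v) = Add(-1, v) (Function('B')(v) = Add(-6, Add(v, 5)) = Add(-6, Add(5, v)) = Add(-1, v))
Add(Add(b, Function('V')(Function('B')(16), -485)), 99234) = Add(Add(-40872, 454), 99234) = Add(-40418, 99234) = 58816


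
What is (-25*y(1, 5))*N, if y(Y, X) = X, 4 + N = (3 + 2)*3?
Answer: -1375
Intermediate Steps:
N = 11 (N = -4 + (3 + 2)*3 = -4 + 5*3 = -4 + 15 = 11)
(-25*y(1, 5))*N = -25*5*11 = -125*11 = -1375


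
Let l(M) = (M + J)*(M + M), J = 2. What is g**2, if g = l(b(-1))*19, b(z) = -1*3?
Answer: 12996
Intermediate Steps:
b(z) = -3
l(M) = 2*M*(2 + M) (l(M) = (M + 2)*(M + M) = (2 + M)*(2*M) = 2*M*(2 + M))
g = 114 (g = (2*(-3)*(2 - 3))*19 = (2*(-3)*(-1))*19 = 6*19 = 114)
g**2 = 114**2 = 12996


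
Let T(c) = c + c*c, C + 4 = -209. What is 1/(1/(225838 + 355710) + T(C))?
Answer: 581548/26260381489 ≈ 2.2145e-5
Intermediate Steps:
C = -213 (C = -4 - 209 = -213)
T(c) = c + c**2
1/(1/(225838 + 355710) + T(C)) = 1/(1/(225838 + 355710) - 213*(1 - 213)) = 1/(1/581548 - 213*(-212)) = 1/(1/581548 + 45156) = 1/(26260381489/581548) = 581548/26260381489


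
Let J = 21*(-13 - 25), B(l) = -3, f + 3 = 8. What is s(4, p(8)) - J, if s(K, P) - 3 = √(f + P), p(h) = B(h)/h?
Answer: 801 + √74/4 ≈ 803.15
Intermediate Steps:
f = 5 (f = -3 + 8 = 5)
p(h) = -3/h
J = -798 (J = 21*(-38) = -798)
s(K, P) = 3 + √(5 + P)
s(4, p(8)) - J = (3 + √(5 - 3/8)) - 1*(-798) = (3 + √(5 - 3*⅛)) + 798 = (3 + √(5 - 3/8)) + 798 = (3 + √(37/8)) + 798 = (3 + √74/4) + 798 = 801 + √74/4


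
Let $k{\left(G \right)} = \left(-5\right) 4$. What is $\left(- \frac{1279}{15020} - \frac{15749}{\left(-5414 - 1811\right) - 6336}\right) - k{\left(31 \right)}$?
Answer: $\frac{4292929861}{203686220} \approx 21.076$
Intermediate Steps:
$k{\left(G \right)} = -20$
$\left(- \frac{1279}{15020} - \frac{15749}{\left(-5414 - 1811\right) - 6336}\right) - k{\left(31 \right)} = \left(- \frac{1279}{15020} - \frac{15749}{\left(-5414 - 1811\right) - 6336}\right) - -20 = \left(\left(-1279\right) \frac{1}{15020} - \frac{15749}{-7225 - 6336}\right) + 20 = \left(- \frac{1279}{15020} - \frac{15749}{-13561}\right) + 20 = \left(- \frac{1279}{15020} - - \frac{15749}{13561}\right) + 20 = \left(- \frac{1279}{15020} + \frac{15749}{13561}\right) + 20 = \frac{219205461}{203686220} + 20 = \frac{4292929861}{203686220}$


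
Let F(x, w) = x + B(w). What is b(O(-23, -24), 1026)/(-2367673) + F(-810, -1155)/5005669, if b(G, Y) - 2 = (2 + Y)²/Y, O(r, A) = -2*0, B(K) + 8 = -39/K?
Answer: -18218031746539/30399834522577905 ≈ -0.00059928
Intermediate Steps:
B(K) = -8 - 39/K
F(x, w) = -8 + x - 39/w (F(x, w) = x + (-8 - 39/w) = -8 + x - 39/w)
O(r, A) = 0
b(G, Y) = 2 + (2 + Y)²/Y
b(O(-23, -24), 1026)/(-2367673) + F(-810, -1155)/5005669 = (2 + (2 + 1026)²/1026)/(-2367673) + (-8 - 810 - 39/(-1155))/5005669 = (2 + (1/1026)*1028²)*(-1/2367673) + (-8 - 810 - 39*(-1/1155))*(1/5005669) = (2 + (1/1026)*1056784)*(-1/2367673) + (-8 - 810 + 13/385)*(1/5005669) = (2 + 528392/513)*(-1/2367673) - 314917/385*1/5005669 = (529418/513)*(-1/2367673) - 314917/1927182565 = -529418/1214616249 - 314917/1927182565 = -18218031746539/30399834522577905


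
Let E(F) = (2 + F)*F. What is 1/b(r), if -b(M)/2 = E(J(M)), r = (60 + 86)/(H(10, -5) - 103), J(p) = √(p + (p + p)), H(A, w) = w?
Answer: 9*√146/(73*(√146 - 12*I)) ≈ 0.062069 + 0.061642*I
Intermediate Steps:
J(p) = √3*√p (J(p) = √(p + 2*p) = √(3*p) = √3*√p)
r = -73/54 (r = (60 + 86)/(-5 - 103) = 146/(-108) = 146*(-1/108) = -73/54 ≈ -1.3519)
E(F) = F*(2 + F)
b(M) = -2*√3*√M*(2 + √3*√M)
1/b(r) = 1/(-6*(-73/54) - 4*√3*√(-73/54)) = 1/(73/9 - 4*√3*I*√438/18) = 1/(73/9 - 2*I*√146/3)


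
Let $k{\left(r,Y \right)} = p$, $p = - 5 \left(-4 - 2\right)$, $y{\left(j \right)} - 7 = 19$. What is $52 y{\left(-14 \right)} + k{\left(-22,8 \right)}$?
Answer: $1382$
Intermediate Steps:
$y{\left(j \right)} = 26$ ($y{\left(j \right)} = 7 + 19 = 26$)
$p = 30$ ($p = \left(-5\right) \left(-6\right) = 30$)
$k{\left(r,Y \right)} = 30$
$52 y{\left(-14 \right)} + k{\left(-22,8 \right)} = 52 \cdot 26 + 30 = 1352 + 30 = 1382$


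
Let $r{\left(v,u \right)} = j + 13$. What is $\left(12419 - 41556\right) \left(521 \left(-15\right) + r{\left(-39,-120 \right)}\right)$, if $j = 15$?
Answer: $226889819$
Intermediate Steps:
$r{\left(v,u \right)} = 28$ ($r{\left(v,u \right)} = 15 + 13 = 28$)
$\left(12419 - 41556\right) \left(521 \left(-15\right) + r{\left(-39,-120 \right)}\right) = \left(12419 - 41556\right) \left(521 \left(-15\right) + 28\right) = - 29137 \left(-7815 + 28\right) = \left(-29137\right) \left(-7787\right) = 226889819$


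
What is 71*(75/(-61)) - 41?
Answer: -7826/61 ≈ -128.30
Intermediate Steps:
71*(75/(-61)) - 41 = 71*(75*(-1/61)) - 41 = 71*(-75/61) - 41 = -5325/61 - 41 = -7826/61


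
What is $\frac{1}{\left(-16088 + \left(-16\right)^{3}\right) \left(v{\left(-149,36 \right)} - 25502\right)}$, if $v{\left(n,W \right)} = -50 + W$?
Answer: $\frac{1}{515014944} \approx 1.9417 \cdot 10^{-9}$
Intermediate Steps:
$\frac{1}{\left(-16088 + \left(-16\right)^{3}\right) \left(v{\left(-149,36 \right)} - 25502\right)} = \frac{1}{\left(-16088 + \left(-16\right)^{3}\right) \left(\left(-50 + 36\right) - 25502\right)} = \frac{1}{\left(-16088 - 4096\right) \left(-14 - 25502\right)} = \frac{1}{\left(-20184\right) \left(-25516\right)} = \frac{1}{515014944}$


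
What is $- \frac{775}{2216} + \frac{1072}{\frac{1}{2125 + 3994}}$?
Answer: $\frac{14536001913}{2216} \approx 6.5596 \cdot 10^{6}$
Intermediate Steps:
$- \frac{775}{2216} + \frac{1072}{\frac{1}{2125 + 3994}} = \left(-775\right) \frac{1}{2216} + \frac{1072}{\frac{1}{6119}} = - \frac{775}{2216} + 1072 \frac{1}{\frac{1}{6119}} = - \frac{775}{2216} + 1072 \cdot 6119 = - \frac{775}{2216} + 6559568 = \frac{14536001913}{2216}$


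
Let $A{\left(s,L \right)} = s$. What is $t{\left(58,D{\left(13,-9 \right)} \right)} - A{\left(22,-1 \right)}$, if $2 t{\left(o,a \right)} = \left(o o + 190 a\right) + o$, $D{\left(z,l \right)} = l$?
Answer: $834$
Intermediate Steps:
$t{\left(o,a \right)} = \frac{o}{2} + \frac{o^{2}}{2} + 95 a$ ($t{\left(o,a \right)} = \frac{\left(o o + 190 a\right) + o}{2} = \frac{\left(o^{2} + 190 a\right) + o}{2} = \frac{o + o^{2} + 190 a}{2} = \frac{o}{2} + \frac{o^{2}}{2} + 95 a$)
$t{\left(58,D{\left(13,-9 \right)} \right)} - A{\left(22,-1 \right)} = \left(\frac{1}{2} \cdot 58 + \frac{58^{2}}{2} + 95 \left(-9\right)\right) - 22 = \left(29 + \frac{1}{2} \cdot 3364 - 855\right) - 22 = \left(29 + 1682 - 855\right) - 22 = 856 - 22 = 834$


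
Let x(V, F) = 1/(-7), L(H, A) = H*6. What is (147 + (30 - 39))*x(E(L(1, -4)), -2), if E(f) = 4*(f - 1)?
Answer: -138/7 ≈ -19.714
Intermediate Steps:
L(H, A) = 6*H
E(f) = -4 + 4*f (E(f) = 4*(-1 + f) = -4 + 4*f)
x(V, F) = -⅐
(147 + (30 - 39))*x(E(L(1, -4)), -2) = (147 + (30 - 39))*(-⅐) = (147 - 9)*(-⅐) = 138*(-⅐) = -138/7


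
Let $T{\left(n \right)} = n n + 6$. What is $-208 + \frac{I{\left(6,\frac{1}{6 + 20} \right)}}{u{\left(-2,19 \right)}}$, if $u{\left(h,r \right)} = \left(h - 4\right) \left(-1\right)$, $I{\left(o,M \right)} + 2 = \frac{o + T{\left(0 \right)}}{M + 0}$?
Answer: $- \frac{469}{3} \approx -156.33$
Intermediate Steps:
$T{\left(n \right)} = 6 + n^{2}$ ($T{\left(n \right)} = n^{2} + 6 = 6 + n^{2}$)
$I{\left(o,M \right)} = -2 + \frac{6 + o}{M}$ ($I{\left(o,M \right)} = -2 + \frac{o + \left(6 + 0^{2}\right)}{M + 0} = -2 + \frac{o + \left(6 + 0\right)}{M} = -2 + \frac{o + 6}{M} = -2 + \frac{6 + o}{M}$)
$u{\left(h,r \right)} = 4 - h$ ($u{\left(h,r \right)} = \left(-4 + h\right) \left(-1\right) = 4 - h$)
$-208 + \frac{I{\left(6,\frac{1}{6 + 20} \right)}}{u{\left(-2,19 \right)}} = -208 + \frac{\frac{1}{\frac{1}{6 + 20}} \left(6 + 6 - \frac{2}{6 + 20}\right)}{4 - -2} = -208 + \frac{\frac{1}{\frac{1}{26}} \left(6 + 6 - \frac{2}{26}\right)}{4 + 2} = -208 + \frac{\frac{1}{\frac{1}{26}} \left(6 + 6 - \frac{1}{13}\right)}{6} = -208 + 26 \left(6 + 6 - \frac{1}{13}\right) \frac{1}{6} = -208 + 26 \cdot \frac{155}{13} \cdot \frac{1}{6} = -208 + 310 \cdot \frac{1}{6} = -208 + \frac{155}{3} = - \frac{469}{3}$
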